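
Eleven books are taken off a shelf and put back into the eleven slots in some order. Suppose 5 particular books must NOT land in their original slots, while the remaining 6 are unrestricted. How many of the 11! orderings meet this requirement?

25022880

Let A_j be the event that the j-th constrained one is fixed. By inclusion-exclusion over the 5 events:
Σ_{j=0}^{5} (-1)^j C(5,j)(11-j)!
= C(5,0)·11! - C(5,1)·10! + C(5,2)·9! - C(5,3)·8! + C(5,4)·7! - C(5,5)·6!
= 39916800 - 18144000 + 3628800 - 403200 + 25200 - 720
= 25022880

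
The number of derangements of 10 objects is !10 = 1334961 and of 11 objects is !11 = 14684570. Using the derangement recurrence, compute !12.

!12 = (12-1)·(!11 + !10) = 11·(14684570 + 1334961) = 11·16019531 = 176214841.

176214841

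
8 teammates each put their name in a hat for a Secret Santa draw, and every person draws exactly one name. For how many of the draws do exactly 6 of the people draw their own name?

Pick the 6 fixed positions: C(8,6) = 28 ways.
The other 2 form a derangement: !2 = 1.
Total: 28 × 1 = 28.

28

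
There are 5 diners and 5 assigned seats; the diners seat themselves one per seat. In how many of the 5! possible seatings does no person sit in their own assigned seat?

44

Recurrence: !5 = 4·(!4 + !3).
!5 = 4·(9 + 2) = 4·11 = 44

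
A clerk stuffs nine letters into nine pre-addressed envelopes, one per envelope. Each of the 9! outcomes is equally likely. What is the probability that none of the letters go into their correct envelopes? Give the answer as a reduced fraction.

Favorable outcomes: !9 = 133496.
Total outcomes: 9! = 362880.
Probability = 133496/362880 = 16687/45360.

16687/45360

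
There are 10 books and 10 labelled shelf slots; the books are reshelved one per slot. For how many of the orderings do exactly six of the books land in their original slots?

Choose which 6 of the 10 are fixed: C(10,6) = 210.
The other 4 form a derangement: !4 = 9.
Total: 210 × 9 = 1890.

1890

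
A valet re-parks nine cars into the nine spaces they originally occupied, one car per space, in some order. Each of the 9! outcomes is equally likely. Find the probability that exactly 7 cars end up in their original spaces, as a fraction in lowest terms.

Favorable outcomes: C(9,7)·!2 = 36·1 = 36.
Total outcomes: 9! = 362880.
Probability = 36/362880 = 1/10080.

1/10080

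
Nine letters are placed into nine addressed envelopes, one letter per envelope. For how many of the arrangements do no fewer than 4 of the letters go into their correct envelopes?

Sum C(9,i)·!(9-i) for i = 4..9:
  i=4: C(9,4)·!5 = 126·44 = 5544
  i=5: C(9,5)·!4 = 126·9 = 1134
  i=6: C(9,6)·!3 = 84·2 = 168
  i=7: C(9,7)·!2 = 36·1 = 36
  i=8: C(9,8)·!1 = 9·0 = 0
  i=9: C(9,9)·!0 = 1·1 = 1
Total = 6883.

6883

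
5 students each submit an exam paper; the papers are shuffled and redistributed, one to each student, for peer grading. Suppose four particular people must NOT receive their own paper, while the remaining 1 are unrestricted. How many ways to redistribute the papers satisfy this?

53

Let A_j be the event that the j-th constrained one is fixed. By inclusion-exclusion over the 4 events:
Σ_{j=0}^{4} (-1)^j C(4,j)(5-j)!
= C(4,0)·5! - C(4,1)·4! + C(4,2)·3! - C(4,3)·2! + C(4,4)·1!
= 120 - 96 + 36 - 8 + 1
= 53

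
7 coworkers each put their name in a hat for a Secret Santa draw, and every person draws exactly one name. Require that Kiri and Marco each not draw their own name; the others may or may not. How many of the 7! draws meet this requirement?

Inclusion-exclusion on the 2 forbidden self-matches:
Σ_{j=0}^{2} (-1)^j C(2,j)(7-j)!
= C(2,0)·7! - C(2,1)·6! + C(2,2)·5!
= 5040 - 1440 + 120
= 3720

3720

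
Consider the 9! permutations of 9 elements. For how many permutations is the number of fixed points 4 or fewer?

Sum C(9,i)·!(9-i) for i = 0..4:
  i=0: C(9,0)·!9 = 1·133496 = 133496
  i=1: C(9,1)·!8 = 9·14833 = 133497
  i=2: C(9,2)·!7 = 36·1854 = 66744
  i=3: C(9,3)·!6 = 84·265 = 22260
  i=4: C(9,4)·!5 = 126·44 = 5544
Total = 361541.

361541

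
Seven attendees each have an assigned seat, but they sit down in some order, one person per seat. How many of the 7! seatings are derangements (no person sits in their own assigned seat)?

1854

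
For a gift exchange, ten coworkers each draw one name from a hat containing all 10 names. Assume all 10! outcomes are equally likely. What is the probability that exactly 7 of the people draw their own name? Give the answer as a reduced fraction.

Favorable outcomes: C(10,7)·!3 = 120·2 = 240.
Total outcomes: 10! = 3628800.
Probability = 240/3628800 = 1/15120.

1/15120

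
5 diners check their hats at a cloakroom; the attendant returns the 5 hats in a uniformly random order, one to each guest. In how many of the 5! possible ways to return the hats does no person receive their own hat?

44

!5 is the nearest integer to 5!/e.
5! = 120, and 120/e ≈ 44.15, so !5 = 44.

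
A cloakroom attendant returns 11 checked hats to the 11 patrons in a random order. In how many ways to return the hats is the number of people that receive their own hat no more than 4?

# with exactly i fixed is C(11,i)·!(11-i); sum over i=0..4:
  i=0: C(11,0)·!11 = 1·14684570 = 14684570
  i=1: C(11,1)·!10 = 11·1334961 = 14684571
  i=2: C(11,2)·!9 = 55·133496 = 7342280
  i=3: C(11,3)·!8 = 165·14833 = 2447445
  i=4: C(11,4)·!7 = 330·1854 = 611820
Total = 39770686.

39770686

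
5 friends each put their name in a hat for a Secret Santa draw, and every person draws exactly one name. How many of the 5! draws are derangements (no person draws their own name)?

44

The subfactorial !5 = [5!/e] (nearest integer).
5! = 120, and 120/e ≈ 44.15, so !5 = 44.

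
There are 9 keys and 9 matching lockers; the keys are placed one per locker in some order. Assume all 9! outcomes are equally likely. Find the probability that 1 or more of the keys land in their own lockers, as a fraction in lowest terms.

28673/45360

Favorable outcomes: Σ_{i≥1} C(9,i)·!(9-i) = 9·14833 + 36·1854 + 84·265 + 126·44 + 126·9 + 84·2 + 36·1 + 9·0 + 1·1 = 229384.
Total outcomes: 9! = 362880.
Probability = 229384/362880 = 28673/45360.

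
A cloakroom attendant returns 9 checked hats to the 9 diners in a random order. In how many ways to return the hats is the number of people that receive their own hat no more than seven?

# with exactly i fixed is C(9,i)·!(9-i); sum over i=0..7:
  i=0: C(9,0)·!9 = 1·133496 = 133496
  i=1: C(9,1)·!8 = 9·14833 = 133497
  i=2: C(9,2)·!7 = 36·1854 = 66744
  i=3: C(9,3)·!6 = 84·265 = 22260
  i=4: C(9,4)·!5 = 126·44 = 5544
  i=5: C(9,5)·!4 = 126·9 = 1134
  i=6: C(9,6)·!3 = 84·2 = 168
  i=7: C(9,7)·!2 = 36·1 = 36
Total = 362879.

362879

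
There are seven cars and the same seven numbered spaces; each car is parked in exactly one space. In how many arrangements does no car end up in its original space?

1854

By inclusion-exclusion, !7 = Σ (-1)^k · 7!/k! for k=0..7
= 7! - 7!/1! + 7!/2! - 7!/3! + 7!/4! - 7!/5! + 7!/6! - 7!/7!
= 5040 - 5040 + 2520 - 840 + 210 - 42 + 7 - 1
= 1854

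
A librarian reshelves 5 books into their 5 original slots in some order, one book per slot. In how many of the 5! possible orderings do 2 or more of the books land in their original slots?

# with exactly i fixed is C(5,i)·!(5-i); sum over i=2..5:
  i=2: C(5,2)·!3 = 10·2 = 20
  i=3: C(5,3)·!2 = 10·1 = 10
  i=4: C(5,4)·!1 = 5·0 = 0
  i=5: C(5,5)·!0 = 1·1 = 1
Total = 31.

31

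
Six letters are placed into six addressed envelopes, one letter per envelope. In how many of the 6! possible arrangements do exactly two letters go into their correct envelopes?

Pick the 2 fixed positions: C(6,2) = 15 ways.
The remaining 4 must be deranged: !4 = 9.
Total: 15 × 9 = 135.

135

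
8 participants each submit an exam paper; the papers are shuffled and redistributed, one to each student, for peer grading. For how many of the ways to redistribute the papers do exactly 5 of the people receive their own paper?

112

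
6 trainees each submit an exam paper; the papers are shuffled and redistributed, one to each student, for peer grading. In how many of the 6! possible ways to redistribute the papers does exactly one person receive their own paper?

264

Choose which one of the 6 is fixed: C(6,1) = 6.
The remaining 5 must be deranged: !5 = 44.
Total: 6 × 44 = 264.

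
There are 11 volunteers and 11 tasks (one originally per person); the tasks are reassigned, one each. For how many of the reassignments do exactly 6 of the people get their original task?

20328

Pick the 6 fixed positions: C(11,6) = 462 ways.
The other 5 form a derangement: !5 = 44.
Total: 462 × 44 = 20328.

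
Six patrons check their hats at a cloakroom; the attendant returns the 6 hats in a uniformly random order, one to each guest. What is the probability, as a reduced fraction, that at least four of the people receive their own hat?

Favorable outcomes: Σ_{i≥4} C(6,i)·!(6-i) = 15·1 + 6·0 + 1·1 = 16.
Total outcomes: 6! = 720.
Probability = 16/720 = 1/45.

1/45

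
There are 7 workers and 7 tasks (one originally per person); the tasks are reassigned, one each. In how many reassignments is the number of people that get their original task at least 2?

1331

# with exactly i fixed is C(7,i)·!(7-i); sum over i=2..7:
  i=2: C(7,2)·!5 = 21·44 = 924
  i=3: C(7,3)·!4 = 35·9 = 315
  i=4: C(7,4)·!3 = 35·2 = 70
  i=5: C(7,5)·!2 = 21·1 = 21
  i=6: C(7,6)·!1 = 7·0 = 0
  i=7: C(7,7)·!0 = 1·1 = 1
Total = 1331.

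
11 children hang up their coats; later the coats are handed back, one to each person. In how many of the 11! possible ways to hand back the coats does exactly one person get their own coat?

14684571

Choose which one of the 11 is fixed: C(11,1) = 11.
The remaining 10 must be deranged: !10 = 1334961.
Total: 11 × 1334961 = 14684571.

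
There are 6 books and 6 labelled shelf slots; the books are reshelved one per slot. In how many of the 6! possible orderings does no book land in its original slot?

265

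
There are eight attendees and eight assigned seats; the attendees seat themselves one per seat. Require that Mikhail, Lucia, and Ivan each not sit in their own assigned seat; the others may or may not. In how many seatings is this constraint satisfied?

27240

Inclusion-exclusion on the 3 forbidden self-matches:
Σ_{j=0}^{3} (-1)^j C(3,j)(8-j)!
= C(3,0)·8! - C(3,1)·7! + C(3,2)·6! - C(3,3)·5!
= 40320 - 15120 + 2160 - 120
= 27240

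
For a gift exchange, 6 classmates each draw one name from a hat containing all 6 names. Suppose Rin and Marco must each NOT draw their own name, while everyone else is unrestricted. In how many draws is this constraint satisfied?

504

Inclusion-exclusion on the 2 forbidden self-matches:
Σ_{j=0}^{2} (-1)^j C(2,j)(6-j)!
= C(2,0)·6! - C(2,1)·5! + C(2,2)·4!
= 720 - 240 + 24
= 504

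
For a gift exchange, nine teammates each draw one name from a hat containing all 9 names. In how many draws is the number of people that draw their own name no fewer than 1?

229384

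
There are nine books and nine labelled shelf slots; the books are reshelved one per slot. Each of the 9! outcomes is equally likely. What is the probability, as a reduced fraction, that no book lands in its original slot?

16687/45360

Favorable outcomes: !9 = 133496.
Total outcomes: 9! = 362880.
Probability = 133496/362880 = 16687/45360.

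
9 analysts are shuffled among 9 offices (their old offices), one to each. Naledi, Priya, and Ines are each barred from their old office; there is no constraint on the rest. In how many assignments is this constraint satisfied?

Let A_j be the event that the j-th constrained one is fixed. By inclusion-exclusion over the 3 events:
Σ_{j=0}^{3} (-1)^j C(3,j)(9-j)!
= C(3,0)·9! - C(3,1)·8! + C(3,2)·7! - C(3,3)·6!
= 362880 - 120960 + 15120 - 720
= 256320

256320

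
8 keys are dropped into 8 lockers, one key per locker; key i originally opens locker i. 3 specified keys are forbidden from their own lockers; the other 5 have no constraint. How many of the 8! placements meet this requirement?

27240

Let A_j be the event that the j-th constrained one is fixed. By inclusion-exclusion over the 3 events:
Σ_{j=0}^{3} (-1)^j C(3,j)(8-j)!
= C(3,0)·8! - C(3,1)·7! + C(3,2)·6! - C(3,3)·5!
= 40320 - 15120 + 2160 - 120
= 27240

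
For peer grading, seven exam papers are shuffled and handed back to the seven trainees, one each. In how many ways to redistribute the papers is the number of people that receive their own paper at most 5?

5039

# with exactly i fixed is C(7,i)·!(7-i); sum over i=0..5:
  i=0: C(7,0)·!7 = 1·1854 = 1854
  i=1: C(7,1)·!6 = 7·265 = 1855
  i=2: C(7,2)·!5 = 21·44 = 924
  i=3: C(7,3)·!4 = 35·9 = 315
  i=4: C(7,4)·!3 = 35·2 = 70
  i=5: C(7,5)·!2 = 21·1 = 21
Total = 5039.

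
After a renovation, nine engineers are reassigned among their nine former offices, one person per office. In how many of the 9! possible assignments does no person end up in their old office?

133496

The subfactorial !9 = [9!/e] (nearest integer).
9! = 362880, and 362880/e ≈ 133496.09, so !9 = 133496.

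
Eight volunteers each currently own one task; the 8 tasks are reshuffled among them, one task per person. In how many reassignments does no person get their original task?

14833

The number of derangements of 8 is !8 = Σ_{k=0}^{8} (-1)^k·8!/k!
= 8! - 8!/1! + 8!/2! - 8!/3! + 8!/4! - 8!/5! + 8!/6! - 8!/7! + 8!/8!
= 40320 - 40320 + 20160 - 6720 + 1680 - 336 + 56 - 8 + 1
= 14833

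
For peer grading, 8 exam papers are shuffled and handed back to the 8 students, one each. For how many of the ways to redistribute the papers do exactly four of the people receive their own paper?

630

Pick the 4 fixed positions: C(8,4) = 70 ways.
The other 4 form a derangement: !4 = 9.
Total: 70 × 9 = 630.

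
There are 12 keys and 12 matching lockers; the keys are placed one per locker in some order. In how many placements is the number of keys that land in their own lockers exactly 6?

244860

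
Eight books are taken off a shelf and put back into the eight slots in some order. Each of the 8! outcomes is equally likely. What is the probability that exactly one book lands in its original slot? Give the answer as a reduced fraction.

103/280

Favorable outcomes: C(8,1)·!7 = 8·1854 = 14832.
Total outcomes: 8! = 40320.
Probability = 14832/40320 = 103/280.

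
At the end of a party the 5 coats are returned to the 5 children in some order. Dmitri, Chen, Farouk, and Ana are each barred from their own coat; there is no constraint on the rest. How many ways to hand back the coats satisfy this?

Let A_j be the event that the j-th constrained one is fixed. By inclusion-exclusion over the 4 events:
Σ_{j=0}^{4} (-1)^j C(4,j)(5-j)!
= C(4,0)·5! - C(4,1)·4! + C(4,2)·3! - C(4,3)·2! + C(4,4)·1!
= 120 - 96 + 36 - 8 + 1
= 53

53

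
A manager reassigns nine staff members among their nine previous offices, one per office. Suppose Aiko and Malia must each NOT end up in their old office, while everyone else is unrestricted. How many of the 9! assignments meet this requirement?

Let A_j be the event that the j-th constrained one is fixed. By inclusion-exclusion over the 2 events:
Σ_{j=0}^{2} (-1)^j C(2,j)(9-j)!
= C(2,0)·9! - C(2,1)·8! + C(2,2)·7!
= 362880 - 80640 + 5040
= 287280

287280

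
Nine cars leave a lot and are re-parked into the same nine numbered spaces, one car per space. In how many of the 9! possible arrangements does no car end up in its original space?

The subfactorial !9 = [9!/e] (nearest integer).
9! = 362880, and 362880/e ≈ 133496.09, so !9 = 133496.

133496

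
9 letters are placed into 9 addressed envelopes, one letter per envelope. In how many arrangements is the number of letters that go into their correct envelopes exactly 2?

66744

Pick the 2 fixed positions: C(9,2) = 36 ways.
The remaining 7 must be deranged: !7 = 1854.
Total: 36 × 1854 = 66744.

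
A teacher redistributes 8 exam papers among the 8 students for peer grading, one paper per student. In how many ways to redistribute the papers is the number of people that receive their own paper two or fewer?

# with exactly i fixed is C(8,i)·!(8-i); sum over i=0..2:
  i=0: C(8,0)·!8 = 1·14833 = 14833
  i=1: C(8,1)·!7 = 8·1854 = 14832
  i=2: C(8,2)·!6 = 28·265 = 7420
Total = 37085.

37085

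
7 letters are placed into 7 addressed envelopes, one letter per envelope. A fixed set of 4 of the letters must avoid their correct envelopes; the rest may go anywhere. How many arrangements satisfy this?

2790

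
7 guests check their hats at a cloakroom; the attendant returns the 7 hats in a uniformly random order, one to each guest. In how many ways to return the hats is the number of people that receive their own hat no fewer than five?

22

Sum C(7,i)·!(7-i) for i = 5..7:
  i=5: C(7,5)·!2 = 21·1 = 21
  i=6: C(7,6)·!1 = 7·0 = 0
  i=7: C(7,7)·!0 = 1·1 = 1
Total = 22.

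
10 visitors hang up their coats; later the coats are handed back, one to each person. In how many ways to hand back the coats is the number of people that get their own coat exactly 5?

Choose which 5 of the 10 are fixed: C(10,5) = 252.
The remaining 5 must be deranged: !5 = 44.
Total: 252 × 44 = 11088.

11088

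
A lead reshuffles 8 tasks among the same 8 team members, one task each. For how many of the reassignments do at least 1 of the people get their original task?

Sum C(8,i)·!(8-i) for i = 1..8:
  i=1: C(8,1)·!7 = 8·1854 = 14832
  i=2: C(8,2)·!6 = 28·265 = 7420
  i=3: C(8,3)·!5 = 56·44 = 2464
  i=4: C(8,4)·!4 = 70·9 = 630
  i=5: C(8,5)·!3 = 56·2 = 112
  i=6: C(8,6)·!2 = 28·1 = 28
  i=7: C(8,7)·!1 = 8·0 = 0
  i=8: C(8,8)·!0 = 1·1 = 1
Total = 25487.

25487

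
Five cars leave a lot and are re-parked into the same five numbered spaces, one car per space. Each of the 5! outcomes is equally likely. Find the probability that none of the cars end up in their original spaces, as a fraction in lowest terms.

11/30

Favorable outcomes: !5 = 44.
Total outcomes: 5! = 120.
Probability = 44/120 = 11/30.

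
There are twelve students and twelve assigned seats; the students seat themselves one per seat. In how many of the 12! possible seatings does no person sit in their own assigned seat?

176214841

!12 = 12! · Σ_{k=0}^{12} (-1)^k/k!
= 12! - 12!/1! + 12!/2! - 12!/3! + 12!/4! - 12!/5! + 12!/6! - 12!/7! + 12!/8! - 12!/9! + 12!/10! - 12!/11! + 12!/12!
= 479001600 - 479001600 + 239500800 - 79833600 + 19958400 - 3991680 + 665280 - 95040 + 11880 - 1320 + 132 - 12 + 1
= 176214841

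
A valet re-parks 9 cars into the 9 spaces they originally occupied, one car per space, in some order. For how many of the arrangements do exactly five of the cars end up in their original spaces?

Pick the 5 fixed positions: C(9,5) = 126 ways.
The remaining 4 must be deranged: !4 = 9.
Total: 126 × 9 = 1134.

1134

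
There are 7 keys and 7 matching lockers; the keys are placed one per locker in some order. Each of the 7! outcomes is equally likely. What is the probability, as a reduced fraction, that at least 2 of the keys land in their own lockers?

1331/5040

Favorable outcomes: Σ_{i≥2} C(7,i)·!(7-i) = 21·44 + 35·9 + 35·2 + 21·1 + 7·0 + 1·1 = 1331.
Total outcomes: 7! = 5040.
Probability = 1331/5040 = 1331/5040.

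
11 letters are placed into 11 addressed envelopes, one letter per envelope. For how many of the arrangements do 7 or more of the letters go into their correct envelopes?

Sum C(11,i)·!(11-i) for i = 7..11:
  i=7: C(11,7)·!4 = 330·9 = 2970
  i=8: C(11,8)·!3 = 165·2 = 330
  i=9: C(11,9)·!2 = 55·1 = 55
  i=10: C(11,10)·!1 = 11·0 = 0
  i=11: C(11,11)·!0 = 1·1 = 1
Total = 3356.

3356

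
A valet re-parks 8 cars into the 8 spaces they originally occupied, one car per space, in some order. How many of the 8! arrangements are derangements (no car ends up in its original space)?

14833

The number of derangements of 8 is !8 = Σ_{k=0}^{8} (-1)^k·8!/k!
= 8! - 8!/1! + 8!/2! - 8!/3! + 8!/4! - 8!/5! + 8!/6! - 8!/7! + 8!/8!
= 40320 - 40320 + 20160 - 6720 + 1680 - 336 + 56 - 8 + 1
= 14833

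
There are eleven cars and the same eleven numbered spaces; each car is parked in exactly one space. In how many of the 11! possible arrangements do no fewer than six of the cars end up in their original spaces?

23684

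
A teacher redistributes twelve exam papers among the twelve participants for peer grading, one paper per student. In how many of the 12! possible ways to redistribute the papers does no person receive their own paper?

176214841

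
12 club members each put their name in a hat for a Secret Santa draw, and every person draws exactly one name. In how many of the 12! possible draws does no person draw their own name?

176214841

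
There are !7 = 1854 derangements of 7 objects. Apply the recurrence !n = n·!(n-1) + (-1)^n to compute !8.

14833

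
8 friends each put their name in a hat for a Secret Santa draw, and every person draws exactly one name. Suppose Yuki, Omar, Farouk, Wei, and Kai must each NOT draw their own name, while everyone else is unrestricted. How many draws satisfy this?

Let A_j be the event that the j-th constrained one is fixed. By inclusion-exclusion over the 5 events:
Σ_{j=0}^{5} (-1)^j C(5,j)(8-j)!
= C(5,0)·8! - C(5,1)·7! + C(5,2)·6! - C(5,3)·5! + C(5,4)·4! - C(5,5)·3!
= 40320 - 25200 + 7200 - 1200 + 120 - 6
= 21234

21234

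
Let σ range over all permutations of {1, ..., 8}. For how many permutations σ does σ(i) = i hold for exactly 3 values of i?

2464

Pick the 3 fixed positions: C(8,3) = 56 ways.
The remaining 5 must be deranged: !5 = 44.
Total: 56 × 44 = 2464.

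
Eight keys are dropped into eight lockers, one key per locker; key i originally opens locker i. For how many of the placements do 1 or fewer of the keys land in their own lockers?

# with exactly i fixed is C(8,i)·!(8-i); sum over i=0..1:
  i=0: C(8,0)·!8 = 1·14833 = 14833
  i=1: C(8,1)·!7 = 8·1854 = 14832
Total = 29665.

29665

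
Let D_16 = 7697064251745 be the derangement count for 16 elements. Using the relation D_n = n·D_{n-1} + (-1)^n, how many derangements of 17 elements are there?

130850092279664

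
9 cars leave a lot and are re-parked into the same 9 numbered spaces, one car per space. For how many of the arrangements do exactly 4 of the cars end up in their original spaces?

Pick the 4 fixed positions: C(9,4) = 126 ways.
The remaining 5 must be deranged: !5 = 44.
Total: 126 × 44 = 5544.

5544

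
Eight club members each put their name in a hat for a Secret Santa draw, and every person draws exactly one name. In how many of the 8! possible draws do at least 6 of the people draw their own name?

Sum C(8,i)·!(8-i) for i = 6..8:
  i=6: C(8,6)·!2 = 28·1 = 28
  i=7: C(8,7)·!1 = 8·0 = 0
  i=8: C(8,8)·!0 = 1·1 = 1
Total = 29.

29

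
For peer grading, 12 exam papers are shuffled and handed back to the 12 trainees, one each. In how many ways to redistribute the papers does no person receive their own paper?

176214841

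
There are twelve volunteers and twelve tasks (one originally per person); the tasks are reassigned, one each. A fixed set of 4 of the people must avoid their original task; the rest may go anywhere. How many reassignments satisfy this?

339696000

Let A_j be the event that the j-th constrained one is fixed. By inclusion-exclusion over the 4 events:
Σ_{j=0}^{4} (-1)^j C(4,j)(12-j)!
= C(4,0)·12! - C(4,1)·11! + C(4,2)·10! - C(4,3)·9! + C(4,4)·8!
= 479001600 - 159667200 + 21772800 - 1451520 + 40320
= 339696000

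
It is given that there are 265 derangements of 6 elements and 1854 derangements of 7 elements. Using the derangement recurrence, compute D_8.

14833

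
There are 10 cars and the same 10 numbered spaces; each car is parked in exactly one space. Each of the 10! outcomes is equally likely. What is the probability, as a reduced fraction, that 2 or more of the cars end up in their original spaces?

958879/3628800

Favorable outcomes: Σ_{i≥2} C(10,i)·!(10-i) = 45·14833 + 120·1854 + 210·265 + 252·44 + 210·9 + 120·2 + 45·1 + 10·0 + 1·1 = 958879.
Total outcomes: 10! = 3628800.
Probability = 958879/3628800 = 958879/3628800.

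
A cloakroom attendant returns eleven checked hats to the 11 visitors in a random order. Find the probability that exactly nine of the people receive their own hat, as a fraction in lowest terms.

1/725760

Favorable outcomes: C(11,9)·!2 = 55·1 = 55.
Total outcomes: 11! = 39916800.
Probability = 55/39916800 = 1/725760.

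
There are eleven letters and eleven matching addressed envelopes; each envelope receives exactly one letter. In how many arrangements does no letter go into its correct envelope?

!11 = 11! · Σ_{k=0}^{11} (-1)^k/k!
= 11! - 11!/1! + 11!/2! - 11!/3! + 11!/4! - 11!/5! + 11!/6! - 11!/7! + 11!/8! - 11!/9! + 11!/10! - 11!/11!
= 39916800 - 39916800 + 19958400 - 6652800 + 1663200 - 332640 + 55440 - 7920 + 990 - 110 + 11 - 1
= 14684570

14684570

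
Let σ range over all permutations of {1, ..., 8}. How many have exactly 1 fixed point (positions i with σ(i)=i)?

Choose which one of the 8 is fixed: C(8,1) = 8.
The remaining 7 must be deranged: !7 = 1854.
Total: 8 × 1854 = 14832.

14832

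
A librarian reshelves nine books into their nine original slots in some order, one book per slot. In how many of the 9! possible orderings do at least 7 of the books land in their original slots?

Sum C(9,i)·!(9-i) for i = 7..9:
  i=7: C(9,7)·!2 = 36·1 = 36
  i=8: C(9,8)·!1 = 9·0 = 0
  i=9: C(9,9)·!0 = 1·1 = 1
Total = 37.

37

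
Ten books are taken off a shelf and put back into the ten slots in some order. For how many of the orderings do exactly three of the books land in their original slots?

222480

Pick the 3 fixed positions: C(10,3) = 120 ways.
The other 7 form a derangement: !7 = 1854.
Total: 120 × 1854 = 222480.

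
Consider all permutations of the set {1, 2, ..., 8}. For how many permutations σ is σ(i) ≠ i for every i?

The subfactorial !8 = [8!/e] (nearest integer).
8! = 40320, and 40320/e ≈ 14832.90, so !8 = 14833.

14833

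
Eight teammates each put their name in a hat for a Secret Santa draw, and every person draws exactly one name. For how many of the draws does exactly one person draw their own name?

14832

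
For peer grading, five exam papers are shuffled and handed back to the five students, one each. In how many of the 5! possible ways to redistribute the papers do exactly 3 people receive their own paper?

10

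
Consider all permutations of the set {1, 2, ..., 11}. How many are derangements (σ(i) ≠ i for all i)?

The subfactorial !11 = [11!/e] (nearest integer).
11! = 39916800, and 39916800/e ≈ 14684570.08, so !11 = 14684570.

14684570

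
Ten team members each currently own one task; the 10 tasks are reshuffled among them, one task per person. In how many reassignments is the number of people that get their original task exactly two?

Pick the 2 fixed positions: C(10,2) = 45 ways.
The remaining 8 must be deranged: !8 = 14833.
Total: 45 × 14833 = 667485.

667485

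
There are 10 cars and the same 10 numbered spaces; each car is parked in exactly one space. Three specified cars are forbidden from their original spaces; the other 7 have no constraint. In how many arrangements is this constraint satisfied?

Let A_j be the event that the j-th constrained one is fixed. By inclusion-exclusion over the 3 events:
Σ_{j=0}^{3} (-1)^j C(3,j)(10-j)!
= C(3,0)·10! - C(3,1)·9! + C(3,2)·8! - C(3,3)·7!
= 3628800 - 1088640 + 120960 - 5040
= 2656080

2656080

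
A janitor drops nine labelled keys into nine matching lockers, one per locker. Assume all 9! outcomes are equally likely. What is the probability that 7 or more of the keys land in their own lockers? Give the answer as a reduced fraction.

37/362880

Favorable outcomes: Σ_{i≥7} C(9,i)·!(9-i) = 36·1 + 9·0 + 1·1 = 37.
Total outcomes: 9! = 362880.
Probability = 37/362880 = 37/362880.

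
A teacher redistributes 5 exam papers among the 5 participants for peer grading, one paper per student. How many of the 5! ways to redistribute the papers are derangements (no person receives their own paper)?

44

!5 is the nearest integer to 5!/e.
5! = 120, and 120/e ≈ 44.15, so !5 = 44.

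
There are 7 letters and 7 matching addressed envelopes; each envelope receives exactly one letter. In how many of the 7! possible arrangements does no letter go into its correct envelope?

The subfactorial !7 = [7!/e] (nearest integer).
7! = 5040, and 5040/e ≈ 1854.11, so !7 = 1854.

1854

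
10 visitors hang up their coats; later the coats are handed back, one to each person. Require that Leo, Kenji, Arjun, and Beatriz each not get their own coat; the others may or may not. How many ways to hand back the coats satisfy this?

Let A_j be the event that the j-th constrained one is fixed. By inclusion-exclusion over the 4 events:
Σ_{j=0}^{4} (-1)^j C(4,j)(10-j)!
= C(4,0)·10! - C(4,1)·9! + C(4,2)·8! - C(4,3)·7! + C(4,4)·6!
= 3628800 - 1451520 + 241920 - 20160 + 720
= 2399760

2399760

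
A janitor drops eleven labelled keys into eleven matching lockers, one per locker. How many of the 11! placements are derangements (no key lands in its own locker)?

14684570

!11 = 11! · Σ_{k=0}^{11} (-1)^k/k!
= 11! - 11!/1! + 11!/2! - 11!/3! + 11!/4! - 11!/5! + 11!/6! - 11!/7! + 11!/8! - 11!/9! + 11!/10! - 11!/11!
= 39916800 - 39916800 + 19958400 - 6652800 + 1663200 - 332640 + 55440 - 7920 + 990 - 110 + 11 - 1
= 14684570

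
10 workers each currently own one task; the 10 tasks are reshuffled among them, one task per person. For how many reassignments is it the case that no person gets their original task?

1334961

The number of derangements of 10 is !10 = Σ_{k=0}^{10} (-1)^k·10!/k!
= 10! - 10!/1! + 10!/2! - 10!/3! + 10!/4! - 10!/5! + 10!/6! - 10!/7! + 10!/8! - 10!/9! + 10!/10!
= 3628800 - 3628800 + 1814400 - 604800 + 151200 - 30240 + 5040 - 720 + 90 - 10 + 1
= 1334961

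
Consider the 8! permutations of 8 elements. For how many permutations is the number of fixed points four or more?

771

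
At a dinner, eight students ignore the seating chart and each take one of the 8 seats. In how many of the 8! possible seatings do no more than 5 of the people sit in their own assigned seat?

40291

Sum C(8,i)·!(8-i) for i = 0..5:
  i=0: C(8,0)·!8 = 1·14833 = 14833
  i=1: C(8,1)·!7 = 8·1854 = 14832
  i=2: C(8,2)·!6 = 28·265 = 7420
  i=3: C(8,3)·!5 = 56·44 = 2464
  i=4: C(8,4)·!4 = 70·9 = 630
  i=5: C(8,5)·!3 = 56·2 = 112
Total = 40291.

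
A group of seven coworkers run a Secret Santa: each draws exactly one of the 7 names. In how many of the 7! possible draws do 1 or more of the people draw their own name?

3186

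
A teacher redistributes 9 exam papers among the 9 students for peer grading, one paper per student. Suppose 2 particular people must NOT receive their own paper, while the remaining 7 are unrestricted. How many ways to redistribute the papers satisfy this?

287280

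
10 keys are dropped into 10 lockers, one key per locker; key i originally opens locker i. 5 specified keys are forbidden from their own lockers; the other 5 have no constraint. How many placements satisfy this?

Inclusion-exclusion on the 5 forbidden self-matches:
Σ_{j=0}^{5} (-1)^j C(5,j)(10-j)!
= C(5,0)·10! - C(5,1)·9! + C(5,2)·8! - C(5,3)·7! + C(5,4)·6! - C(5,5)·5!
= 3628800 - 1814400 + 403200 - 50400 + 3600 - 120
= 2170680

2170680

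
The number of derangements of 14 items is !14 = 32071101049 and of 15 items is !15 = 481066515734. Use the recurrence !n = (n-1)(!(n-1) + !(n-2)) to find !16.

!16 = (16-1)·(!15 + !14) = 15·(481066515734 + 32071101049) = 15·513137616783 = 7697064251745.

7697064251745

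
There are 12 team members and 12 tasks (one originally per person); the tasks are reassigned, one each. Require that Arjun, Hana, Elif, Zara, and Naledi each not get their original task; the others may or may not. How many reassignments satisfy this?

312273360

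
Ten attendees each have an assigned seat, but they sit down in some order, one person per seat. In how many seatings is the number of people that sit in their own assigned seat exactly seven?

240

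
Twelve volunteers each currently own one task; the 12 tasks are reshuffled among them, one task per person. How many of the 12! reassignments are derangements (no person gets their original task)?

176214841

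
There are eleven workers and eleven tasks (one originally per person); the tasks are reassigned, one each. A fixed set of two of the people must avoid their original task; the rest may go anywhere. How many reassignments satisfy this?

33022080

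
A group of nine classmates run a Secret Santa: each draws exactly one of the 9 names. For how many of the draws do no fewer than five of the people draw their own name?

Sum C(9,i)·!(9-i) for i = 5..9:
  i=5: C(9,5)·!4 = 126·9 = 1134
  i=6: C(9,6)·!3 = 84·2 = 168
  i=7: C(9,7)·!2 = 36·1 = 36
  i=8: C(9,8)·!1 = 9·0 = 0
  i=9: C(9,9)·!0 = 1·1 = 1
Total = 1339.

1339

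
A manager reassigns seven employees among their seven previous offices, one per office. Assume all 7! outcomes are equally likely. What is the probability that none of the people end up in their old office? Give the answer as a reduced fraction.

Favorable outcomes: !7 = 1854.
Total outcomes: 7! = 5040.
Probability = 1854/5040 = 103/280.

103/280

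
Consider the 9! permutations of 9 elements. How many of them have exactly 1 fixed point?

133497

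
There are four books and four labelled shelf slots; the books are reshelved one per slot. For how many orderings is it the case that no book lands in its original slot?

!4 is the nearest integer to 4!/e.
4! = 24, and 24/e ≈ 8.83, so !4 = 9.

9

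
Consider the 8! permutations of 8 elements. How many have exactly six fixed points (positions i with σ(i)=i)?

28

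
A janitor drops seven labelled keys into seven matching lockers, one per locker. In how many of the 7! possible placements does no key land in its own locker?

1854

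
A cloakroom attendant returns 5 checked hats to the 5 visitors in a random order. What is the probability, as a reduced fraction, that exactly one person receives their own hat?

3/8

Favorable outcomes: C(5,1)·!4 = 5·9 = 45.
Total outcomes: 5! = 120.
Probability = 45/120 = 3/8.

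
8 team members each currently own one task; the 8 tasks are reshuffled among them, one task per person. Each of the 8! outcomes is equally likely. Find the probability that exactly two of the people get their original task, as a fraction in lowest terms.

53/288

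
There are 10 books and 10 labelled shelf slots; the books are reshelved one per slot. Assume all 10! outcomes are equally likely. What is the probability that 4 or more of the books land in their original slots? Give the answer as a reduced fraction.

Favorable outcomes: Σ_{i≥4} C(10,i)·!(10-i) = 210·265 + 252·44 + 210·9 + 120·2 + 45·1 + 10·0 + 1·1 = 68914.
Total outcomes: 10! = 3628800.
Probability = 68914/3628800 = 34457/1814400.

34457/1814400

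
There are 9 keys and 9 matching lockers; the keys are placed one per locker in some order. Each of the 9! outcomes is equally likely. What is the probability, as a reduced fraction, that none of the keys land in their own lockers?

Favorable outcomes: !9 = 133496.
Total outcomes: 9! = 362880.
Probability = 133496/362880 = 16687/45360.

16687/45360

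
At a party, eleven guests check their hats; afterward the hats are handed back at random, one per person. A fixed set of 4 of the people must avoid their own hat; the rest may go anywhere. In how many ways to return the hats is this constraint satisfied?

Inclusion-exclusion on the 4 forbidden self-matches:
Σ_{j=0}^{4} (-1)^j C(4,j)(11-j)!
= C(4,0)·11! - C(4,1)·10! + C(4,2)·9! - C(4,3)·8! + C(4,4)·7!
= 39916800 - 14515200 + 2177280 - 161280 + 5040
= 27422640

27422640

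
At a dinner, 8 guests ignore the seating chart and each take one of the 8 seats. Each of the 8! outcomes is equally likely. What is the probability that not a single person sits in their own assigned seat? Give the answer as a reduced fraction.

Favorable outcomes: !8 = 14833.
Total outcomes: 8! = 40320.
Probability = 14833/40320 = 2119/5760.

2119/5760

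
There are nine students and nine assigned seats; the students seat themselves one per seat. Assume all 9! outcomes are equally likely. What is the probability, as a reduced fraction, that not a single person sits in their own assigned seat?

16687/45360

Favorable outcomes: !9 = 133496.
Total outcomes: 9! = 362880.
Probability = 133496/362880 = 16687/45360.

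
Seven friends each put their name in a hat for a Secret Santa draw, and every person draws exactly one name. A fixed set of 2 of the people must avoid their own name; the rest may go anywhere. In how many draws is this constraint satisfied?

Let A_j be the event that the j-th constrained one is fixed. By inclusion-exclusion over the 2 events:
Σ_{j=0}^{2} (-1)^j C(2,j)(7-j)!
= C(2,0)·7! - C(2,1)·6! + C(2,2)·5!
= 5040 - 1440 + 120
= 3720

3720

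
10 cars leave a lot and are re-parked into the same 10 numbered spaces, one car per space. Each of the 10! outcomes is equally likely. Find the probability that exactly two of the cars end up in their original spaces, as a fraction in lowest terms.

2119/11520

Favorable outcomes: C(10,2)·!8 = 45·14833 = 667485.
Total outcomes: 10! = 3628800.
Probability = 667485/3628800 = 2119/11520.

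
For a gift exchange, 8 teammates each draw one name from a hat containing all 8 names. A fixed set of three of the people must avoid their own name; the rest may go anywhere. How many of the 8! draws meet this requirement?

27240

Inclusion-exclusion on the 3 forbidden self-matches:
Σ_{j=0}^{3} (-1)^j C(3,j)(8-j)!
= C(3,0)·8! - C(3,1)·7! + C(3,2)·6! - C(3,3)·5!
= 40320 - 15120 + 2160 - 120
= 27240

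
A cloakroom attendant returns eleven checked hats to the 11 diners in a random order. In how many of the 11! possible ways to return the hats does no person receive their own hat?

14684570

!11 is the nearest integer to 11!/e.
11! = 39916800, and 39916800/e ≈ 14684570.08, so !11 = 14684570.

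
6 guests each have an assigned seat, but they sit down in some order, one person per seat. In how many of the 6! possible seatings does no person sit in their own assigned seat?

!6 = 6! · Σ_{k=0}^{6} (-1)^k/k!
= 6! - 6!/1! + 6!/2! - 6!/3! + 6!/4! - 6!/5! + 6!/6!
= 720 - 720 + 360 - 120 + 30 - 6 + 1
= 265

265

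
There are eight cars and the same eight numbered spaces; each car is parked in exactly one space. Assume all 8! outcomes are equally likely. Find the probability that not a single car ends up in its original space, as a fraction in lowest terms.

Favorable outcomes: !8 = 14833.
Total outcomes: 8! = 40320.
Probability = 14833/40320 = 2119/5760.

2119/5760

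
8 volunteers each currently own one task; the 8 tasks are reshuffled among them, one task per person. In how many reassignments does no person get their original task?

14833

!8 = 8! · Σ_{k=0}^{8} (-1)^k/k!
= 8! - 8!/1! + 8!/2! - 8!/3! + 8!/4! - 8!/5! + 8!/6! - 8!/7! + 8!/8!
= 40320 - 40320 + 20160 - 6720 + 1680 - 336 + 56 - 8 + 1
= 14833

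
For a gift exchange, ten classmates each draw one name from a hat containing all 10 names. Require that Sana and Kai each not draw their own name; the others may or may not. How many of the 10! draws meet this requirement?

Inclusion-exclusion on the 2 forbidden self-matches:
Σ_{j=0}^{2} (-1)^j C(2,j)(10-j)!
= C(2,0)·10! - C(2,1)·9! + C(2,2)·8!
= 3628800 - 725760 + 40320
= 2943360

2943360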